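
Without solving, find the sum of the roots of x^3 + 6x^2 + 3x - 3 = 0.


By Vieta's formulas for x^3 + bx^2 + cx + d = 0:
  r1 + r2 + r3 = -b/a = -6
  r1*r2 + r1*r3 + r2*r3 = c/a = 3
  r1*r2*r3 = -d/a = 3


Sum = -6


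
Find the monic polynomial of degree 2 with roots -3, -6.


A monic polynomial with roots -3, -6 is:
p(x) = (x + 3)(x + 6)
After multiplying by (x + 3): x + 3
After multiplying by (x + 6): x^2 + 9x + 18

x^2 + 9x + 18


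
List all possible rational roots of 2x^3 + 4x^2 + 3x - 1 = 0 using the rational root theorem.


Rational root theorem: possible roots are ±p/q where:
  p divides the constant term (-1): p ∈ {1}
  q divides the leading coefficient (2): q ∈ {1, 2}

All possible rational roots: -1, -1/2, 1/2, 1

-1, -1/2, 1/2, 1


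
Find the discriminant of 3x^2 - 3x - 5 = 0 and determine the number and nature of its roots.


For ax^2 + bx + c = 0, discriminant D = b^2 - 4ac
Here a = 3, b = -3, c = -5
D = (-3)^2 - 4(3)(-5) = 9 + 60 = 69

D = 69 > 0 but not a perfect square
The equation has 2 distinct real irrational roots.

Discriminant = 69, 2 distinct real irrational roots


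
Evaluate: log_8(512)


We need the exponent such that 8^? = 512
8^3 = 512
Therefore log_8(512) = 3

3


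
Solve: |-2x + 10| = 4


An absolute value equation |expr| = 4 gives two cases:
Case 1: -2x + 10 = 4
  -2x = -6, so x = 3
Case 2: -2x + 10 = -4
  -2x = -14, so x = 7

x = 3, x = 7


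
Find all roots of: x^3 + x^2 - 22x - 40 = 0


Let p(x) = x^3 + x^2 - 22x - 40. By the rational root theorem (leading coefficient 1), any rational root is an integer divisor of 40: try ±1, ±2, ... in turn.
Test x = 1: value = -60 ≠ 0.
Test x = -1: value = -18 ≠ 0.
Test x = 2: value = -72 ≠ 0.
Test x = -2: value = 0 ✓, so (x + 2) is a factor.
Synthetic division by (x + 2): bring down 1; 1(-2) + 1 = -1; (-1)(-2) - 22 = -20; (-20)(-2) - 40 = 0 → quotient x^2 - x - 20, remainder 0.
Solve the quadratic x^2 - x - 20 = 0: discriminant = (-1)^2 - 4(1)(-20) = 1 + 80 = 81.
sqrt(81) = 9, so x = (1 ± 9)/2: x = 5 or x = -4.
Collecting all roots found:

x = -4, x = -2, x = 5


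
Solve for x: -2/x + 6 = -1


Subtract 6 from both sides: -2/x = -7
Multiply both sides by x: -2 = -7 * x
Divide by -7: x = 2/7

x = 2/7


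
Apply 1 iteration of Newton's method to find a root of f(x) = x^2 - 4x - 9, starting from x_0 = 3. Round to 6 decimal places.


Newton's method: x_(n+1) = x_n - f(x_n)/f'(x_n)
f(x) = x^2 - 4x - 9
f'(x) = 2x - 4

Iteration 1:
  f(3.000000) = -12.000000
  f'(3.000000) = 2.000000
  x_1 = 3.000000 - (-12.000000)/(2.000000) = 9.000000

x_1 = 9.000000


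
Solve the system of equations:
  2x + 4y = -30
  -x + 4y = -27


Using Cramer's rule:
Determinant D = (2)(4) - (-1)(4) = 8 + 4 = 12
Dx = (-30)(4) - (-27)(4) = -120 + 108 = -12
Dy = (2)(-27) - (-1)(-30) = -54 - 30 = -84
x = Dx/D = -12/12 = -1
y = Dy/D = -84/12 = -7

x = -1, y = -7


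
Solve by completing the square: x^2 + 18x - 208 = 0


Start: x^2 + 18x - 208 = 0
Move constant: x^2 + 18x = 208
Half of 18 is 9, squared is 81
Add 81 to both sides: x^2 + 18x + 81 = 289
(x + 9)^2 = 289
x + 9 = ±17
x = -9 + 17 = 8 or x = -9 - 17 = -26

x = -26, x = 8


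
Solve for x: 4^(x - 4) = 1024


Express both sides with the same base.
1024 = 4^5
Since the bases match, equate exponents: x - 4 = 5
So x = 5 - (-4) = 9

x = 9


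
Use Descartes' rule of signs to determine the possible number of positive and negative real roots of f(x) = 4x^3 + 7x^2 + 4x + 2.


Descartes' rule of signs:

For positive roots, count sign changes in f(x) = 4x^3 + 7x^2 + 4x + 2:
Signs of coefficients: +, +, +, +
Number of sign changes: 0
Possible positive real roots: 0

For negative roots, examine f(-x) = -4x^3 + 7x^2 - 4x + 2:
Signs of coefficients: -, +, -, +
Number of sign changes: 3
Possible negative real roots: 3, 1

Positive roots: 0; Negative roots: 3 or 1


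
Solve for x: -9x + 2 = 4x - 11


Starting with: -9x + 2 = 4x - 11
Move all x terms to left: (-9 - 4)x = -11 - 2
Simplify: -13x = -13
Divide both sides by -13: x = 1

x = 1


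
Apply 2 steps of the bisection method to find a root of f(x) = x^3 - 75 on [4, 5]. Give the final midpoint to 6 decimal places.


f(x) = x^3 - 75
f(4) = -11 < 0
f(5) = 50 > 0

Step 1: midpoint = (4.000000 + 5.000000)/2 = 4.500000
  f(4.500000) = 16.125000
  f(mid) > 0, so root is in [4.000000, 4.500000]

Step 2: midpoint = (4.000000 + 4.500000)/2 = 4.250000
  f(4.250000) = 1.765625
  f(mid) > 0, so root is in [4.000000, 4.250000]

midpoint = 4.250000


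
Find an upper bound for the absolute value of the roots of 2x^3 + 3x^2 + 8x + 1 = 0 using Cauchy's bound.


Cauchy's bound: all roots r satisfy |r| <= 1 + max(|a_i/a_n|) for i = 0,...,n-1
where a_n is the leading coefficient.

Coefficients: [2, 3, 8, 1]
Leading coefficient a_n = 2
Ratios |a_i/a_n|: 3/2, 4, 1/2
Maximum ratio: 4
Cauchy's bound: |r| <= 1 + 4 = 5

Upper bound = 5


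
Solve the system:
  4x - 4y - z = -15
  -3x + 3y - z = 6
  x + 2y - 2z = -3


Using Cramer's rule. Expand each determinant along the first row.
D  = 4*[3*(-2) - (-1)*2] - (-4)*[(-3)*(-2) - (-1)*1] + (-1)*[(-3)*2 - 3*1]
  = 4*(-4) - (-4)*(7) + (-1)*(-9) = 21
Dx = (-15)*[3*(-2) - (-1)*2] - (-4)*[6*(-2) - (-1)*(-3)] + (-1)*[6*2 - 3*(-3)]
  = (-15)*(-4) - (-4)*(-15) + (-1)*(21) = -21
Dy = 4*[6*(-2) - (-1)*(-3)] - (-15)*[(-3)*(-2) - (-1)*1] + (-1)*[(-3)*(-3) - 6*1]
  = 4*(-15) - (-15)*(7) + (-1)*(3) = 42
Dz = 4*[3*(-3) - 6*2] - (-4)*[(-3)*(-3) - 6*1] + (-15)*[(-3)*2 - 3*1]
  = 4*(-21) - (-4)*(3) + (-15)*(-9) = 63
x = Dx/D = -21/21 = -1, y = Dy/D = 42/21 = 2, z = Dz/D = 63/21 = 3
Check eq1: (4)(-1) + (-4)(2) + (-1)(3) = -15 = -15 ✓
Check eq2: (-3)(-1) + (3)(2) + (-1)(3) = 6 = 6 ✓
Check eq3: (1)(-1) + (2)(2) + (-2)(3) = -3 = -3 ✓

x = -1, y = 2, z = 3


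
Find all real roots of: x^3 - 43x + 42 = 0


Let p(x) = x^3 - 43x + 42. By the rational root theorem (leading coefficient 1), any rational root is an integer divisor of 42: try ±1, ±2, ... in turn.
Test x = 1: value = 0 ✓, so (x - 1) is a factor.
Synthetic division by (x - 1): bring down 1; 1(1) + 0 = 1; 1(1) - 43 = -42; (-42)(1) + 42 = 0 → quotient x^2 + x - 42, remainder 0.
Solve the quadratic x^2 + x - 42 = 0: discriminant = 1^2 - 4(1)(-42) = 1 + 168 = 169.
sqrt(169) = 13, so x = (-1 ± 13)/2: x = 6 or x = -7.

x = -7, x = 1, x = 6


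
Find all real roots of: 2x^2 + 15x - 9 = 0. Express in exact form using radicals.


Using the quadratic formula: x = (-b ± sqrt(b^2 - 4ac)) / (2a)
Here a = 2, b = 15, c = -9
Discriminant = b^2 - 4ac = 15^2 - 4(2)(-9) = 225 + 72 = 297
Since discriminant = 297 > 0, there are two real roots.
x = (-15 ± 3*sqrt(33)) / 4
Numerically: x ≈ 0.5584 or x ≈ -8.0584

x = (-15 + 3*sqrt(33)) / 4 or x = (-15 - 3*sqrt(33)) / 4


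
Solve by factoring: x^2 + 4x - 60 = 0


We need two numbers that multiply to -60 and add to 4.
Those numbers are 10 and -6 (since 10 * (-6) = -60 and 10 + (-6) = 4).
So x^2 + 4x - 60 = (x + 10)(x - 6) = 0
Setting each factor to zero: x = -10 or x = 6

x = -10, x = 6


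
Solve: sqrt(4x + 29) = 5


Square both sides: 4x + 29 = 5^2 = 25
4x = 25 - 29 = -4
x = -1
Check: sqrt(4*(-1) + 29) = sqrt(25) = 5 ✓

x = -1


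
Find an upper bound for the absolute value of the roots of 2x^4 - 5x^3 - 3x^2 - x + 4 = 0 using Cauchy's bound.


Cauchy's bound: all roots r satisfy |r| <= 1 + max(|a_i/a_n|) for i = 0,...,n-1
where a_n is the leading coefficient.

Coefficients: [2, -5, -3, -1, 4]
Leading coefficient a_n = 2
Ratios |a_i/a_n|: 5/2, 3/2, 1/2, 2
Maximum ratio: 5/2
Cauchy's bound: |r| <= 1 + 5/2 = 7/2

Upper bound = 7/2


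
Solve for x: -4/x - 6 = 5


Subtract -6 from both sides: -4/x = 11
Multiply both sides by x: -4 = 11 * x
Divide by 11: x = -4/11

x = -4/11


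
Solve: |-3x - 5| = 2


An absolute value equation |expr| = 2 gives two cases:
Case 1: -3x - 5 = 2
  -3x = 7, so x = -7/3
Case 2: -3x - 5 = -2
  -3x = 3, so x = -1

x = -7/3, x = -1


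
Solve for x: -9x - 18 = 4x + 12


Starting with: -9x - 18 = 4x + 12
Move all x terms to left: (-9 - 4)x = 12 + 18
Simplify: -13x = 30
Divide both sides by -13: x = -30/13

x = -30/13


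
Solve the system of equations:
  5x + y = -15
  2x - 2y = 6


Using Cramer's rule:
Determinant D = (5)(-2) - (2)(1) = -10 - 2 = -12
Dx = (-15)(-2) - (6)(1) = 30 - 6 = 24
Dy = (5)(6) - (2)(-15) = 30 + 30 = 60
x = Dx/D = 24/-12 = -2
y = Dy/D = 60/-12 = -5

x = -2, y = -5


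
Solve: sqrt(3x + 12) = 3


Square both sides: 3x + 12 = 3^2 = 9
3x = 9 - 12 = -3
x = -1
Check: sqrt(3*(-1) + 12) = sqrt(9) = 3 ✓

x = -1


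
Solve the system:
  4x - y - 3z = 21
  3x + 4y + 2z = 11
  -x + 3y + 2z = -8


Using Cramer's rule. Expand each determinant along the first row.
D  = 4*[4*2 - 2*3] - (-1)*[3*2 - 2*(-1)] + (-3)*[3*3 - 4*(-1)]
  = 4*(2) - (-1)*(8) + (-3)*(13) = -23
Dx = 21*[4*2 - 2*3] - (-1)*[11*2 - 2*(-8)] + (-3)*[11*3 - 4*(-8)]
  = 21*(2) - (-1)*(38) + (-3)*(65) = -115
Dy = 4*[11*2 - 2*(-8)] - 21*[3*2 - 2*(-1)] + (-3)*[3*(-8) - 11*(-1)]
  = 4*(38) - 21*(8) + (-3)*(-13) = 23
Dz = 4*[4*(-8) - 11*3] - (-1)*[3*(-8) - 11*(-1)] + 21*[3*3 - 4*(-1)]
  = 4*(-65) - (-1)*(-13) + 21*(13) = 0
x = Dx/D = -115/-23 = 5, y = Dy/D = 23/-23 = -1, z = Dz/D = 0/-23 = 0
Check eq1: (4)(5) + (-1)(-1) + (-3)(0) = 21 = 21 ✓
Check eq2: (3)(5) + (4)(-1) + (2)(0) = 11 = 11 ✓
Check eq3: (-1)(5) + (3)(-1) + (2)(0) = -8 = -8 ✓

x = 5, y = -1, z = 0


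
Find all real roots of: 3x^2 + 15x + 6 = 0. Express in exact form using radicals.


Using the quadratic formula: x = (-b ± sqrt(b^2 - 4ac)) / (2a)
Here a = 3, b = 15, c = 6
Discriminant = b^2 - 4ac = 15^2 - 4(3)(6) = 225 - 72 = 153
Since discriminant = 153 > 0, there are two real roots.
x = (-15 ± 3*sqrt(17)) / 6
Simplifying: x = (-5 ± sqrt(17)) / 2
Numerically: x ≈ -0.4384 or x ≈ -4.5616

x = (-5 + sqrt(17)) / 2 or x = (-5 - sqrt(17)) / 2


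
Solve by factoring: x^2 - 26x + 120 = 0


We need two numbers that multiply to 120 and add to -26.
Those numbers are -20 and -6 (since (-20) * (-6) = 120 and (-20) + (-6) = -26).
So x^2 - 26x + 120 = (x - 20)(x - 6) = 0
Setting each factor to zero: x = 20 or x = 6

x = 6, x = 20


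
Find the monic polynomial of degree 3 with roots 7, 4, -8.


A monic polynomial with roots 7, 4, -8 is:
p(x) = (x - 7)(x - 4)(x + 8)
After multiplying by (x - 7): x - 7
After multiplying by (x - 4): x^2 - 11x + 28
After multiplying by (x + 8): x^3 - 3x^2 - 60x + 224

x^3 - 3x^2 - 60x + 224


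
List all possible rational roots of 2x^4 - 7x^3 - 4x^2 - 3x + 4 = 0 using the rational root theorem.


Rational root theorem: possible roots are ±p/q where:
  p divides the constant term (4): p ∈ {1, 2, 4}
  q divides the leading coefficient (2): q ∈ {1, 2}

All possible rational roots: -4, -2, -1, -1/2, 1/2, 1, 2, 4

-4, -2, -1, -1/2, 1/2, 1, 2, 4


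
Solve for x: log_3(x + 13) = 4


Convert to exponential form: x + 13 = 3^4 = 81
x = 81 - 13 = 68
Check: log_3(68 + 13) = log_3(81) = log_3(81) = 4 ✓

x = 68


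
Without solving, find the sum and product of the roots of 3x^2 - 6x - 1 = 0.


By Vieta's formulas for ax^2 + bx + c = 0:
  Sum of roots = -b/a
  Product of roots = c/a

Here a = 3, b = -6, c = -1
Sum = -(-6)/3 = 2
Product = -1/3 = -1/3

Sum = 2, Product = -1/3


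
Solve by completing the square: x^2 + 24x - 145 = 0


Start: x^2 + 24x - 145 = 0
Move constant: x^2 + 24x = 145
Half of 24 is 12, squared is 144
Add 144 to both sides: x^2 + 24x + 144 = 289
(x + 12)^2 = 289
x + 12 = ±17
x = -12 + 17 = 5 or x = -12 - 17 = -29

x = -29, x = 5


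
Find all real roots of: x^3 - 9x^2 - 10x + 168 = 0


Let p(x) = x^3 - 9x^2 - 10x + 168. By the rational root theorem (leading coefficient 1), any rational root is an integer divisor of 168: try ±1, ±2, ... in turn.
Test x = 1: value = 150 ≠ 0.
Test x = -1: value = 168 ≠ 0.
Test x = 2: value = 120 ≠ 0.
Test x = -2: value = 144 ≠ 0.
Test x = 3: value = 84 ≠ 0.
Test x = -3: value = 90 ≠ 0.
Test x = 4: value = 48 ≠ 0.
Test x = -4: value = 0 ✓, so (x + 4) is a factor.
Synthetic division by (x + 4): bring down 1; 1(-4) - 9 = -13; (-13)(-4) - 10 = 42; 42(-4) + 168 = 0 → quotient x^2 - 13x + 42, remainder 0.
Solve the quadratic x^2 - 13x + 42 = 0: discriminant = (-13)^2 - 4(1)(42) = 169 - 168 = 1.
sqrt(1) = 1, so x = (13 ± 1)/2: x = 7 or x = 6.

x = -4, x = 6, x = 7


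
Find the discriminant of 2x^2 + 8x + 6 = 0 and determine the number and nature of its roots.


For ax^2 + bx + c = 0, discriminant D = b^2 - 4ac
Here a = 2, b = 8, c = 6
D = (8)^2 - 4(2)(6) = 64 - 48 = 16

D = 16 > 0 and is a perfect square (sqrt = 4)
The equation has 2 distinct real rational roots.

Discriminant = 16, 2 distinct real rational roots


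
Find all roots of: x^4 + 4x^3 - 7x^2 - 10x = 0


The constant term is 0, so x = 0 is a root. Factor out x:
  x^3 + 4x^2 - 7x - 10 = 0
Let p(x) = x^3 + 4x^2 - 7x - 10. By the rational root theorem (leading coefficient 1), any rational root is an integer divisor of 10: try ±1, ±2, ... in turn.
Test x = 1: value = -12 ≠ 0.
Test x = -1: value = 0 ✓, so (x + 1) is a factor.
Synthetic division by (x + 1): bring down 1; 1(-1) + 4 = 3; 3(-1) - 7 = -10; (-10)(-1) - 10 = 0 → quotient x^2 + 3x - 10, remainder 0.
Solve the quadratic x^2 + 3x - 10 = 0: discriminant = 3^2 - 4(1)(-10) = 9 + 40 = 49.
sqrt(49) = 7, so x = (-3 ± 7)/2: x = 2 or x = -5.
Collecting all roots found:

x = -5, x = -1, x = 0, x = 2


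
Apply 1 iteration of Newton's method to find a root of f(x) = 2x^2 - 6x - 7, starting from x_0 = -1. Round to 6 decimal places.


Newton's method: x_(n+1) = x_n - f(x_n)/f'(x_n)
f(x) = 2x^2 - 6x - 7
f'(x) = 4x - 6

Iteration 1:
  f(-1.000000) = 1.000000
  f'(-1.000000) = -10.000000
  x_1 = -1.000000 - (1.000000)/(-10.000000) = -0.900000

x_1 = -0.900000


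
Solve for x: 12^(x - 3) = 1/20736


Express both sides with the same base.
1/20736 = 12^(-4)
Since the bases match, equate exponents: x - 3 = -4
So x = -4 - (-3) = -1

x = -1


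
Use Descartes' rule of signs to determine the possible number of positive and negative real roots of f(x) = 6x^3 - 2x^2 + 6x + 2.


Descartes' rule of signs:

For positive roots, count sign changes in f(x) = 6x^3 - 2x^2 + 6x + 2:
Signs of coefficients: +, -, +, +
Number of sign changes: 2
Possible positive real roots: 2, 0

For negative roots, examine f(-x) = -6x^3 - 2x^2 - 6x + 2:
Signs of coefficients: -, -, -, +
Number of sign changes: 1
Possible negative real roots: 1

Positive roots: 2 or 0; Negative roots: 1


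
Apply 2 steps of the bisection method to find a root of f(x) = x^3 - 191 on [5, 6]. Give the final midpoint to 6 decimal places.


f(x) = x^3 - 191
f(5) = -66 < 0
f(6) = 25 > 0

Step 1: midpoint = (5.000000 + 6.000000)/2 = 5.500000
  f(5.500000) = -24.625000
  f(mid) < 0, so root is in [5.500000, 6.000000]

Step 2: midpoint = (5.500000 + 6.000000)/2 = 5.750000
  f(5.750000) = -0.890625
  f(mid) < 0, so root is in [5.750000, 6.000000]

midpoint = 5.750000


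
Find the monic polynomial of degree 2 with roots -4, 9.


A monic polynomial with roots -4, 9 is:
p(x) = (x + 4)(x - 9)
After multiplying by (x + 4): x + 4
After multiplying by (x - 9): x^2 - 5x - 36

x^2 - 5x - 36


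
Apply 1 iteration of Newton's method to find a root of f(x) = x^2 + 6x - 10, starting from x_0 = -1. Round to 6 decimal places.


Newton's method: x_(n+1) = x_n - f(x_n)/f'(x_n)
f(x) = x^2 + 6x - 10
f'(x) = 2x + 6

Iteration 1:
  f(-1.000000) = -15.000000
  f'(-1.000000) = 4.000000
  x_1 = -1.000000 - (-15.000000)/(4.000000) = 2.750000

x_1 = 2.750000


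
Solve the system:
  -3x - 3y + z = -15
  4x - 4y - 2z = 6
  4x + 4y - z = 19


Using Cramer's rule. Expand each determinant along the first row.
D  = (-3)*[(-4)*(-1) - (-2)*4] - (-3)*[4*(-1) - (-2)*4] + 1*[4*4 - (-4)*4]
  = (-3)*(12) - (-3)*(4) + 1*(32) = 8
Dx = (-15)*[(-4)*(-1) - (-2)*4] - (-3)*[6*(-1) - (-2)*19] + 1*[6*4 - (-4)*19]
  = (-15)*(12) - (-3)*(32) + 1*(100) = 16
Dy = (-3)*[6*(-1) - (-2)*19] - (-15)*[4*(-1) - (-2)*4] + 1*[4*19 - 6*4]
  = (-3)*(32) - (-15)*(4) + 1*(52) = 16
Dz = (-3)*[(-4)*19 - 6*4] - (-3)*[4*19 - 6*4] + (-15)*[4*4 - (-4)*4]
  = (-3)*(-100) - (-3)*(52) + (-15)*(32) = -24
x = Dx/D = 16/8 = 2, y = Dy/D = 16/8 = 2, z = Dz/D = -24/8 = -3
Check eq1: (-3)(2) + (-3)(2) + (1)(-3) = -15 = -15 ✓
Check eq2: (4)(2) + (-4)(2) + (-2)(-3) = 6 = 6 ✓
Check eq3: (4)(2) + (4)(2) + (-1)(-3) = 19 = 19 ✓

x = 2, y = 2, z = -3


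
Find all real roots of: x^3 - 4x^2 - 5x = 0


The constant term is 0, so x = 0 is a root. Factor out x:
  x(x^2 - 4x - 5) = 0
Solve the quadratic x^2 - 4x - 5 = 0: discriminant = (-4)^2 - 4(1)(-5) = 16 + 20 = 36.
sqrt(36) = 6, so x = (4 ± 6)/2: x = 5 or x = -1.

x = -1, x = 0, x = 5


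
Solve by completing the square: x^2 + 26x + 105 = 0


Start: x^2 + 26x + 105 = 0
Move constant: x^2 + 26x = -105
Half of 26 is 13, squared is 169
Add 169 to both sides: x^2 + 26x + 169 = 64
(x + 13)^2 = 64
x + 13 = ±8
x = -13 + 8 = -5 or x = -13 - 8 = -21

x = -21, x = -5


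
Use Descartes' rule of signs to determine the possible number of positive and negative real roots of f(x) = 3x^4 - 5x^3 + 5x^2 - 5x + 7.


Descartes' rule of signs:

For positive roots, count sign changes in f(x) = 3x^4 - 5x^3 + 5x^2 - 5x + 7:
Signs of coefficients: +, -, +, -, +
Number of sign changes: 4
Possible positive real roots: 4, 2, 0

For negative roots, examine f(-x) = 3x^4 + 5x^3 + 5x^2 + 5x + 7:
Signs of coefficients: +, +, +, +, +
Number of sign changes: 0
Possible negative real roots: 0

Positive roots: 4 or 2 or 0; Negative roots: 0


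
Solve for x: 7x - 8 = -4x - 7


Starting with: 7x - 8 = -4x - 7
Move all x terms to left: (7 + 4)x = -7 + 8
Simplify: 11x = 1
Divide both sides by 11: x = 1/11

x = 1/11


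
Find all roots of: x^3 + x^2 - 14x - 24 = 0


Let p(x) = x^3 + x^2 - 14x - 24. By the rational root theorem (leading coefficient 1), any rational root is an integer divisor of 24: try ±1, ±2, ... in turn.
Test x = 1: value = -36 ≠ 0.
Test x = -1: value = -10 ≠ 0.
Test x = 2: value = -40 ≠ 0.
Test x = -2: value = 0 ✓, so (x + 2) is a factor.
Synthetic division by (x + 2): bring down 1; 1(-2) + 1 = -1; (-1)(-2) - 14 = -12; (-12)(-2) - 24 = 0 → quotient x^2 - x - 12, remainder 0.
Solve the quadratic x^2 - x - 12 = 0: discriminant = (-1)^2 - 4(1)(-12) = 1 + 48 = 49.
sqrt(49) = 7, so x = (1 ± 7)/2: x = 4 or x = -3.
Collecting all roots found:

x = -3, x = -2, x = 4


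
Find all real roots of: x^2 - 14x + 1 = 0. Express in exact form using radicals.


Using the quadratic formula: x = (-b ± sqrt(b^2 - 4ac)) / (2a)
Here a = 1, b = -14, c = 1
Discriminant = b^2 - 4ac = (-14)^2 - 4(1)(1) = 196 - 4 = 192
Since discriminant = 192 > 0, there are two real roots.
x = (14 ± 8*sqrt(3)) / 2
Simplifying: x = 7 ± 4*sqrt(3)
Numerically: x ≈ 13.9282 or x ≈ 0.0718

x = 7 + 4*sqrt(3) or x = 7 - 4*sqrt(3)


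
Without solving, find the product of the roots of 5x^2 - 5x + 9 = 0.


By Vieta's formulas for ax^2 + bx + c = 0:
  Sum of roots = -b/a
  Product of roots = c/a

Here a = 5, b = -5, c = 9
Sum = -(-5)/5 = 1
Product = 9/5 = 9/5

Product = 9/5


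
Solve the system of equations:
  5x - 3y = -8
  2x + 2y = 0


Using Cramer's rule:
Determinant D = (5)(2) - (2)(-3) = 10 + 6 = 16
Dx = (-8)(2) - (0)(-3) = -16 - 0 = -16
Dy = (5)(0) - (2)(-8) = 0 + 16 = 16
x = Dx/D = -16/16 = -1
y = Dy/D = 16/16 = 1

x = -1, y = 1


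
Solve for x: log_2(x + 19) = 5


Convert to exponential form: x + 19 = 2^5 = 32
x = 32 - 19 = 13
Check: log_2(13 + 19) = log_2(32) = log_2(32) = 5 ✓

x = 13


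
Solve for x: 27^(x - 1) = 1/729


Express both sides with the same base.
1/729 = 27^(-2)
Since the bases match, equate exponents: x - 1 = -2
So x = -2 - (-1) = -1

x = -1


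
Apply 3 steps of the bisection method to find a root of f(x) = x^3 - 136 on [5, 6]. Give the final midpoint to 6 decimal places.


f(x) = x^3 - 136
f(5) = -11 < 0
f(6) = 80 > 0

Step 1: midpoint = (5.000000 + 6.000000)/2 = 5.500000
  f(5.500000) = 30.375000
  f(mid) > 0, so root is in [5.000000, 5.500000]

Step 2: midpoint = (5.000000 + 5.500000)/2 = 5.250000
  f(5.250000) = 8.703125
  f(mid) > 0, so root is in [5.000000, 5.250000]

Step 3: midpoint = (5.000000 + 5.250000)/2 = 5.125000
  f(5.125000) = -1.388672
  f(mid) < 0, so root is in [5.125000, 5.250000]

midpoint = 5.125000


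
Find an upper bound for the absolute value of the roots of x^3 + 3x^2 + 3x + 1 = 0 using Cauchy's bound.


Cauchy's bound: all roots r satisfy |r| <= 1 + max(|a_i/a_n|) for i = 0,...,n-1
where a_n is the leading coefficient.

Coefficients: [1, 3, 3, 1]
Leading coefficient a_n = 1
Ratios |a_i/a_n|: 3, 3, 1
Maximum ratio: 3
Cauchy's bound: |r| <= 1 + 3 = 4

Upper bound = 4


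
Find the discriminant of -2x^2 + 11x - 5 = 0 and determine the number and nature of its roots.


For ax^2 + bx + c = 0, discriminant D = b^2 - 4ac
Here a = -2, b = 11, c = -5
D = (11)^2 - 4(-2)(-5) = 121 - 40 = 81

D = 81 > 0 and is a perfect square (sqrt = 9)
The equation has 2 distinct real rational roots.

Discriminant = 81, 2 distinct real rational roots


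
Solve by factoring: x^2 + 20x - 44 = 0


We need two numbers that multiply to -44 and add to 20.
Those numbers are -2 and 22 (since (-2) * 22 = -44 and (-2) + 22 = 20).
So x^2 + 20x - 44 = (x - 2)(x + 22) = 0
Setting each factor to zero: x = 2 or x = -22

x = -22, x = 2


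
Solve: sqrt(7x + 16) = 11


Square both sides: 7x + 16 = 11^2 = 121
7x = 121 - 16 = 105
x = 15
Check: sqrt(7*15 + 16) = sqrt(121) = 11 ✓

x = 15


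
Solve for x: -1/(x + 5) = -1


Multiply both sides by (x + 5): -1 = -1(x + 5)
Distribute: -1 = -x - 5
-x = -1 + 5 = 4
x = -4

x = -4


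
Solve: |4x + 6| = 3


An absolute value equation |expr| = 3 gives two cases:
Case 1: 4x + 6 = 3
  4x = -3, so x = -3/4
Case 2: 4x + 6 = -3
  4x = -9, so x = -9/4

x = -9/4, x = -3/4


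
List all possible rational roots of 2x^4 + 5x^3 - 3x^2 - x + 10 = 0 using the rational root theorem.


Rational root theorem: possible roots are ±p/q where:
  p divides the constant term (10): p ∈ {1, 2, 5, 10}
  q divides the leading coefficient (2): q ∈ {1, 2}

All possible rational roots: -10, -5, -5/2, -2, -1, -1/2, 1/2, 1, 2, 5/2, 5, 10

-10, -5, -5/2, -2, -1, -1/2, 1/2, 1, 2, 5/2, 5, 10


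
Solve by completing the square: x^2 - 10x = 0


Start: x^2 - 10x + 0 = 0
Move constant: x^2 - 10x = 0
Half of -10 is -5, squared is 25
Add 25 to both sides: x^2 - 10x + 25 = 25
(x - 5)^2 = 25
x - 5 = ±5
x = 5 + 5 = 10 or x = 5 - 5 = 0

x = 0, x = 10


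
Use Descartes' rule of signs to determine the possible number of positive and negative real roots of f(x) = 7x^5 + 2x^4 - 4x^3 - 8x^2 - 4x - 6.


Descartes' rule of signs:

For positive roots, count sign changes in f(x) = 7x^5 + 2x^4 - 4x^3 - 8x^2 - 4x - 6:
Signs of coefficients: +, +, -, -, -, -
Number of sign changes: 1
Possible positive real roots: 1

For negative roots, examine f(-x) = -7x^5 + 2x^4 + 4x^3 - 8x^2 + 4x - 6:
Signs of coefficients: -, +, +, -, +, -
Number of sign changes: 4
Possible negative real roots: 4, 2, 0

Positive roots: 1; Negative roots: 4 or 2 or 0


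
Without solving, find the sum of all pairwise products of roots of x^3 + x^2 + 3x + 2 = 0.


By Vieta's formulas for x^3 + bx^2 + cx + d = 0:
  r1 + r2 + r3 = -b/a = -1
  r1*r2 + r1*r3 + r2*r3 = c/a = 3
  r1*r2*r3 = -d/a = -2


Sum of pairwise products = 3


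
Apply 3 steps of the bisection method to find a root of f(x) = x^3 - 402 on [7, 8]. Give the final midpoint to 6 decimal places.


f(x) = x^3 - 402
f(7) = -59 < 0
f(8) = 110 > 0

Step 1: midpoint = (7.000000 + 8.000000)/2 = 7.500000
  f(7.500000) = 19.875000
  f(mid) > 0, so root is in [7.000000, 7.500000]

Step 2: midpoint = (7.000000 + 7.500000)/2 = 7.250000
  f(7.250000) = -20.921875
  f(mid) < 0, so root is in [7.250000, 7.500000]

Step 3: midpoint = (7.250000 + 7.500000)/2 = 7.375000
  f(7.375000) = -0.869141
  f(mid) < 0, so root is in [7.375000, 7.500000]

midpoint = 7.375000


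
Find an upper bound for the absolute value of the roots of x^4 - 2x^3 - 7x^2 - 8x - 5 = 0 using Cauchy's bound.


Cauchy's bound: all roots r satisfy |r| <= 1 + max(|a_i/a_n|) for i = 0,...,n-1
where a_n is the leading coefficient.

Coefficients: [1, -2, -7, -8, -5]
Leading coefficient a_n = 1
Ratios |a_i/a_n|: 2, 7, 8, 5
Maximum ratio: 8
Cauchy's bound: |r| <= 1 + 8 = 9

Upper bound = 9


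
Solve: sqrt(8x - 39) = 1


Square both sides: 8x - 39 = 1^2 = 1
8x = 1 + 39 = 40
x = 5
Check: sqrt(8*5 - 39) = sqrt(1) = 1 ✓

x = 5


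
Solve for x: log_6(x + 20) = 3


Convert to exponential form: x + 20 = 6^3 = 216
x = 216 - 20 = 196
Check: log_6(196 + 20) = log_6(216) = log_6(216) = 3 ✓

x = 196


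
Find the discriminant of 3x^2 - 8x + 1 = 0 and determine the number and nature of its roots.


For ax^2 + bx + c = 0, discriminant D = b^2 - 4ac
Here a = 3, b = -8, c = 1
D = (-8)^2 - 4(3)(1) = 64 - 12 = 52

D = 52 > 0 but not a perfect square
The equation has 2 distinct real irrational roots.

Discriminant = 52, 2 distinct real irrational roots


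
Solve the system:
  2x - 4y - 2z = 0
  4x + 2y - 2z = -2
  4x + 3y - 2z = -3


Using Cramer's rule. Expand each determinant along the first row.
D  = 2*[2*(-2) - (-2)*3] - (-4)*[4*(-2) - (-2)*4] + (-2)*[4*3 - 2*4]
  = 2*(2) - (-4)*(0) + (-2)*(4) = -4
Dx = 0*[2*(-2) - (-2)*3] - (-4)*[(-2)*(-2) - (-2)*(-3)] + (-2)*[(-2)*3 - 2*(-3)]
  = 0*(2) - (-4)*(-2) + (-2)*(0) = -8
Dy = 2*[(-2)*(-2) - (-2)*(-3)] - 0*[4*(-2) - (-2)*4] + (-2)*[4*(-3) - (-2)*4]
  = 2*(-2) - 0*(0) + (-2)*(-4) = 4
Dz = 2*[2*(-3) - (-2)*3] - (-4)*[4*(-3) - (-2)*4] + 0*[4*3 - 2*4]
  = 2*(0) - (-4)*(-4) + 0*(4) = -16
x = Dx/D = -8/-4 = 2, y = Dy/D = 4/-4 = -1, z = Dz/D = -16/-4 = 4
Check eq1: (2)(2) + (-4)(-1) + (-2)(4) = 0 = 0 ✓
Check eq2: (4)(2) + (2)(-1) + (-2)(4) = -2 = -2 ✓
Check eq3: (4)(2) + (3)(-1) + (-2)(4) = -3 = -3 ✓

x = 2, y = -1, z = 4


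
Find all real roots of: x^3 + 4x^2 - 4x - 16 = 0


Let p(x) = x^3 + 4x^2 - 4x - 16. By the rational root theorem (leading coefficient 1), any rational root is an integer divisor of 16: try ±1, ±2, ... in turn.
Test x = 1: value = -15 ≠ 0.
Test x = -1: value = -9 ≠ 0.
Test x = 2: value = 0 ✓, so (x - 2) is a factor.
Synthetic division by (x - 2): bring down 1; 1(2) + 4 = 6; 6(2) - 4 = 8; 8(2) - 16 = 0 → quotient x^2 + 6x + 8, remainder 0.
Solve the quadratic x^2 + 6x + 8 = 0: discriminant = 6^2 - 4(1)(8) = 36 - 32 = 4.
sqrt(4) = 2, so x = (-6 ± 2)/2: x = -2 or x = -4.

x = -4, x = -2, x = 2


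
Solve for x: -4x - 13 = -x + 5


Starting with: -4x - 13 = -x + 5
Move all x terms to left: (-4 + 1)x = 5 + 13
Simplify: -3x = 18
Divide both sides by -3: x = -6

x = -6


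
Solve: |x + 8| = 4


An absolute value equation |expr| = 4 gives two cases:
Case 1: x + 8 = 4
  x = -4, so x = -4
Case 2: x + 8 = -4
  x = -12, so x = -12

x = -12, x = -4


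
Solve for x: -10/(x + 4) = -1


Multiply both sides by (x + 4): -10 = -1(x + 4)
Distribute: -10 = -x - 4
-x = -10 + 4 = -6
x = 6

x = 6


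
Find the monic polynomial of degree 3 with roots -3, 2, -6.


A monic polynomial with roots -3, 2, -6 is:
p(x) = (x + 3)(x - 2)(x + 6)
After multiplying by (x + 3): x + 3
After multiplying by (x - 2): x^2 + x - 6
After multiplying by (x + 6): x^3 + 7x^2 - 36

x^3 + 7x^2 - 36


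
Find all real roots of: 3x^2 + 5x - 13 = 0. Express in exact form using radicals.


Using the quadratic formula: x = (-b ± sqrt(b^2 - 4ac)) / (2a)
Here a = 3, b = 5, c = -13
Discriminant = b^2 - 4ac = 5^2 - 4(3)(-13) = 25 + 156 = 181
Since discriminant = 181 > 0, there are two real roots.
x = (-5 ± sqrt(181)) / 6
Numerically: x ≈ 1.4089 or x ≈ -3.0756

x = (-5 + sqrt(181)) / 6 or x = (-5 - sqrt(181)) / 6


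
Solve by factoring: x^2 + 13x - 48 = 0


We need two numbers that multiply to -48 and add to 13.
Those numbers are -3 and 16 (since (-3) * 16 = -48 and (-3) + 16 = 13).
So x^2 + 13x - 48 = (x - 3)(x + 16) = 0
Setting each factor to zero: x = 3 or x = -16

x = -16, x = 3


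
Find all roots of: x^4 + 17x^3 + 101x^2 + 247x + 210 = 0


Let p(x) = x^4 + 17x^3 + 101x^2 + 247x + 210. By the rational root theorem (leading coefficient 1), any rational root is an integer divisor of 210: try ±1, ±2, ... in turn.
Test x = 1: value = 576 ≠ 0.
Test x = -1: value = 48 ≠ 0.
Test x = 2: value = 1260 ≠ 0.
Test x = -2: value = 0 ✓, so (x + 2) is a factor.
Synthetic division by (x + 2): bring down 1; 1(-2) + 17 = 15; 15(-2) + 101 = 71; 71(-2) + 247 = 105; 105(-2) + 210 = 0 → quotient x^3 + 15x^2 + 71x + 105, remainder 0.
Continue with the quotient x^3 + 15x^2 + 71x + 105 (candidates must divide 105).
Test x = 3: value = 480 ≠ 0.
Test x = -3: value = 0 ✓, so (x + 3) is a factor.
Synthetic division by (x + 3): bring down 1; 1(-3) + 15 = 12; 12(-3) + 71 = 35; 35(-3) + 105 = 0 → quotient x^2 + 12x + 35, remainder 0.
Solve the quadratic x^2 + 12x + 35 = 0: discriminant = 12^2 - 4(1)(35) = 144 - 140 = 4.
sqrt(4) = 2, so x = (-12 ± 2)/2: x = -5 or x = -7.
Collecting all roots found:

x = -7, x = -5, x = -3, x = -2


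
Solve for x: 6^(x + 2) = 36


Express both sides with the same base.
36 = 6^2
Since the bases match, equate exponents: x + 2 = 2
So x = 2 - (2) = 0

x = 0


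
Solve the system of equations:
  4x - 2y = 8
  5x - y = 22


Using Cramer's rule:
Determinant D = (4)(-1) - (5)(-2) = -4 + 10 = 6
Dx = (8)(-1) - (22)(-2) = -8 + 44 = 36
Dy = (4)(22) - (5)(8) = 88 - 40 = 48
x = Dx/D = 36/6 = 6
y = Dy/D = 48/6 = 8

x = 6, y = 8


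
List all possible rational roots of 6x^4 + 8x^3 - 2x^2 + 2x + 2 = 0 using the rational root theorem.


Rational root theorem: possible roots are ±p/q where:
  p divides the constant term (2): p ∈ {1, 2}
  q divides the leading coefficient (6): q ∈ {1, 2, 3, 6}

All possible rational roots: -2, -1, -2/3, -1/2, -1/3, -1/6, 1/6, 1/3, 1/2, 2/3, 1, 2

-2, -1, -2/3, -1/2, -1/3, -1/6, 1/6, 1/3, 1/2, 2/3, 1, 2


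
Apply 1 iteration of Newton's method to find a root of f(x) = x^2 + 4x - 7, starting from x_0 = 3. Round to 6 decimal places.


Newton's method: x_(n+1) = x_n - f(x_n)/f'(x_n)
f(x) = x^2 + 4x - 7
f'(x) = 2x + 4

Iteration 1:
  f(3.000000) = 14.000000
  f'(3.000000) = 10.000000
  x_1 = 3.000000 - (14.000000)/(10.000000) = 1.600000

x_1 = 1.600000


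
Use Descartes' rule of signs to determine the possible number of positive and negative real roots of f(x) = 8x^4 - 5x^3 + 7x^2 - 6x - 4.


Descartes' rule of signs:

For positive roots, count sign changes in f(x) = 8x^4 - 5x^3 + 7x^2 - 6x - 4:
Signs of coefficients: +, -, +, -, -
Number of sign changes: 3
Possible positive real roots: 3, 1

For negative roots, examine f(-x) = 8x^4 + 5x^3 + 7x^2 + 6x - 4:
Signs of coefficients: +, +, +, +, -
Number of sign changes: 1
Possible negative real roots: 1

Positive roots: 3 or 1; Negative roots: 1


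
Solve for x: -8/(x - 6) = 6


Multiply both sides by (x - 6): -8 = 6(x - 6)
Distribute: -8 = 6x - 36
6x = -8 + 36 = 28
x = 14/3

x = 14/3


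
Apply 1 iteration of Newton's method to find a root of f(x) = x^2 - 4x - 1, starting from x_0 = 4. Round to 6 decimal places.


Newton's method: x_(n+1) = x_n - f(x_n)/f'(x_n)
f(x) = x^2 - 4x - 1
f'(x) = 2x - 4

Iteration 1:
  f(4.000000) = -1.000000
  f'(4.000000) = 4.000000
  x_1 = 4.000000 - (-1.000000)/(4.000000) = 4.250000

x_1 = 4.250000


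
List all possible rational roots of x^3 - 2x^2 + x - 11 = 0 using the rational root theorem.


Rational root theorem: possible roots are ±p/q where:
  p divides the constant term (-11): p ∈ {1, 11}
  q divides the leading coefficient (1): q ∈ {1}

All possible rational roots: -11, -1, 1, 11

-11, -1, 1, 11


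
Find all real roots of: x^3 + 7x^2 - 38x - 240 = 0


Let p(x) = x^3 + 7x^2 - 38x - 240. By the rational root theorem (leading coefficient 1), any rational root is an integer divisor of 240: try ±1, ±2, ... in turn.
Test x = 1: value = -270 ≠ 0.
Test x = -1: value = -196 ≠ 0.
Test x = 2: value = -280 ≠ 0.
Test x = -2: value = -144 ≠ 0.
Test x = 3: value = -264 ≠ 0.
Test x = -3: value = -90 ≠ 0.
Test x = 4: value = -216 ≠ 0.
Test x = -4: value = -40 ≠ 0.
Test x = 5: value = -130 ≠ 0.
Test x = -5: value = 0 ✓, so (x + 5) is a factor.
Synthetic division by (x + 5): bring down 1; 1(-5) + 7 = 2; 2(-5) - 38 = -48; (-48)(-5) - 240 = 0 → quotient x^2 + 2x - 48, remainder 0.
Solve the quadratic x^2 + 2x - 48 = 0: discriminant = 2^2 - 4(1)(-48) = 4 + 192 = 196.
sqrt(196) = 14, so x = (-2 ± 14)/2: x = 6 or x = -8.

x = -8, x = -5, x = 6


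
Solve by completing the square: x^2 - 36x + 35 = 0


Start: x^2 - 36x + 35 = 0
Move constant: x^2 - 36x = -35
Half of -36 is -18, squared is 324
Add 324 to both sides: x^2 - 36x + 324 = 289
(x - 18)^2 = 289
x - 18 = ±17
x = 18 + 17 = 35 or x = 18 - 17 = 1

x = 1, x = 35


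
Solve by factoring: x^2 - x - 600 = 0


We need two numbers that multiply to -600 and add to -1.
Those numbers are -25 and 24 (since (-25) * 24 = -600 and (-25) + 24 = -1).
So x^2 - x - 600 = (x - 25)(x + 24) = 0
Setting each factor to zero: x = 25 or x = -24

x = -24, x = 25


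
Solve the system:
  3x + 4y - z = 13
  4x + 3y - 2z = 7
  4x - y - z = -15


Using Cramer's rule. Expand each determinant along the first row.
D  = 3*[3*(-1) - (-2)*(-1)] - 4*[4*(-1) - (-2)*4] + (-1)*[4*(-1) - 3*4]
  = 3*(-5) - 4*(4) + (-1)*(-16) = -15
Dx = 13*[3*(-1) - (-2)*(-1)] - 4*[7*(-1) - (-2)*(-15)] + (-1)*[7*(-1) - 3*(-15)]
  = 13*(-5) - 4*(-37) + (-1)*(38) = 45
Dy = 3*[7*(-1) - (-2)*(-15)] - 13*[4*(-1) - (-2)*4] + (-1)*[4*(-15) - 7*4]
  = 3*(-37) - 13*(4) + (-1)*(-88) = -75
Dz = 3*[3*(-15) - 7*(-1)] - 4*[4*(-15) - 7*4] + 13*[4*(-1) - 3*4]
  = 3*(-38) - 4*(-88) + 13*(-16) = 30
x = Dx/D = 45/-15 = -3, y = Dy/D = -75/-15 = 5, z = Dz/D = 30/-15 = -2
Check eq1: (3)(-3) + (4)(5) + (-1)(-2) = 13 = 13 ✓
Check eq2: (4)(-3) + (3)(5) + (-2)(-2) = 7 = 7 ✓
Check eq3: (4)(-3) + (-1)(5) + (-1)(-2) = -15 = -15 ✓

x = -3, y = 5, z = -2


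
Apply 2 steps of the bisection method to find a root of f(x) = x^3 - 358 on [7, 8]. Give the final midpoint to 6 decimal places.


f(x) = x^3 - 358
f(7) = -15 < 0
f(8) = 154 > 0

Step 1: midpoint = (7.000000 + 8.000000)/2 = 7.500000
  f(7.500000) = 63.875000
  f(mid) > 0, so root is in [7.000000, 7.500000]

Step 2: midpoint = (7.000000 + 7.500000)/2 = 7.250000
  f(7.250000) = 23.078125
  f(mid) > 0, so root is in [7.000000, 7.250000]

midpoint = 7.250000


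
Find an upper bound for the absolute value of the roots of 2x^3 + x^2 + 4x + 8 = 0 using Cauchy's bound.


Cauchy's bound: all roots r satisfy |r| <= 1 + max(|a_i/a_n|) for i = 0,...,n-1
where a_n is the leading coefficient.

Coefficients: [2, 1, 4, 8]
Leading coefficient a_n = 2
Ratios |a_i/a_n|: 1/2, 2, 4
Maximum ratio: 4
Cauchy's bound: |r| <= 1 + 4 = 5

Upper bound = 5


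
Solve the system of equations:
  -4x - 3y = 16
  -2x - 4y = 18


Using Cramer's rule:
Determinant D = (-4)(-4) - (-2)(-3) = 16 - 6 = 10
Dx = (16)(-4) - (18)(-3) = -64 + 54 = -10
Dy = (-4)(18) - (-2)(16) = -72 + 32 = -40
x = Dx/D = -10/10 = -1
y = Dy/D = -40/10 = -4

x = -1, y = -4


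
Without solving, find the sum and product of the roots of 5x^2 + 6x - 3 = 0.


By Vieta's formulas for ax^2 + bx + c = 0:
  Sum of roots = -b/a
  Product of roots = c/a

Here a = 5, b = 6, c = -3
Sum = -(6)/5 = -6/5
Product = -3/5 = -3/5

Sum = -6/5, Product = -3/5


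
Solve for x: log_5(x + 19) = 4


Convert to exponential form: x + 19 = 5^4 = 625
x = 625 - 19 = 606
Check: log_5(606 + 19) = log_5(625) = log_5(625) = 4 ✓

x = 606


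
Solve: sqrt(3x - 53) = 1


Square both sides: 3x - 53 = 1^2 = 1
3x = 1 + 53 = 54
x = 18
Check: sqrt(3*18 - 53) = sqrt(1) = 1 ✓

x = 18


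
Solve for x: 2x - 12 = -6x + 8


Starting with: 2x - 12 = -6x + 8
Move all x terms to left: (2 + 6)x = 8 + 12
Simplify: 8x = 20
Divide both sides by 8: x = 5/2

x = 5/2


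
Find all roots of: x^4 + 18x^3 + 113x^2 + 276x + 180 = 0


Let p(x) = x^4 + 18x^3 + 113x^2 + 276x + 180. By the rational root theorem (leading coefficient 1), any rational root is an integer divisor of 180: try ±1, ±2, ... in turn.
Test x = 1: value = 588 ≠ 0.
Test x = -1: value = 0 ✓, so (x + 1) is a factor.
Synthetic division by (x + 1): bring down 1; 1(-1) + 18 = 17; 17(-1) + 113 = 96; 96(-1) + 276 = 180; 180(-1) + 180 = 0 → quotient x^3 + 17x^2 + 96x + 180, remainder 0.
Continue with the quotient x^3 + 17x^2 + 96x + 180 (candidates must divide 180; re-test x = -1 first in case it repeats).
Test x = -1: value = 100 ≠ 0.
Test x = 2: value = 448 ≠ 0.
Test x = -2: value = 48 ≠ 0.
Test x = 3: value = 648 ≠ 0.
Test x = -3: value = 18 ≠ 0.
Test x = 4: value = 900 ≠ 0.
Test x = -4: value = 4 ≠ 0.
Test x = 5: value = 1210 ≠ 0.
Test x = -5: value = 0 ✓, so (x + 5) is a factor.
Synthetic division by (x + 5): bring down 1; 1(-5) + 17 = 12; 12(-5) + 96 = 36; 36(-5) + 180 = 0 → quotient x^2 + 12x + 36, remainder 0.
Solve the quadratic x^2 + 12x + 36 = 0: discriminant = 12^2 - 4(1)(36) = 144 - 144 = 0.
Discriminant = 0, so a double root: x = -12/2 = -6.
Collecting all roots found:

x = -6 (multiplicity 2), x = -5, x = -1


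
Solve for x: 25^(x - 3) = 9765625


Express both sides with the same base.
9765625 = 25^5
Since the bases match, equate exponents: x - 3 = 5
So x = 5 - (-3) = 8

x = 8


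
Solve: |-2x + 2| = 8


An absolute value equation |expr| = 8 gives two cases:
Case 1: -2x + 2 = 8
  -2x = 6, so x = -3
Case 2: -2x + 2 = -8
  -2x = -10, so x = 5

x = -3, x = 5


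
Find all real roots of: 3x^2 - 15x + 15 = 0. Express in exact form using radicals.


Using the quadratic formula: x = (-b ± sqrt(b^2 - 4ac)) / (2a)
Here a = 3, b = -15, c = 15
Discriminant = b^2 - 4ac = (-15)^2 - 4(3)(15) = 225 - 180 = 45
Since discriminant = 45 > 0, there are two real roots.
x = (15 ± 3*sqrt(5)) / 6
Simplifying: x = (5 ± sqrt(5)) / 2
Numerically: x ≈ 3.6180 or x ≈ 1.3820

x = (5 + sqrt(5)) / 2 or x = (5 - sqrt(5)) / 2


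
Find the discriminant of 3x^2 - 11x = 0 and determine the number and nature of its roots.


For ax^2 + bx + c = 0, discriminant D = b^2 - 4ac
Here a = 3, b = -11, c = 0
D = (-11)^2 - 4(3)(0) = 121 - 0 = 121

D = 121 > 0 and is a perfect square (sqrt = 11)
The equation has 2 distinct real rational roots.

Discriminant = 121, 2 distinct real rational roots


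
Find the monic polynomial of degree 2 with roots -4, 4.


A monic polynomial with roots -4, 4 is:
p(x) = (x + 4)(x - 4)
After multiplying by (x + 4): x + 4
After multiplying by (x - 4): x^2 - 16

x^2 - 16


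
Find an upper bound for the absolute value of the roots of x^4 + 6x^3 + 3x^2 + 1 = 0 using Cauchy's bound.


Cauchy's bound: all roots r satisfy |r| <= 1 + max(|a_i/a_n|) for i = 0,...,n-1
where a_n is the leading coefficient.

Coefficients: [1, 6, 3, 0, 1]
Leading coefficient a_n = 1
Ratios |a_i/a_n|: 6, 3, 0, 1
Maximum ratio: 6
Cauchy's bound: |r| <= 1 + 6 = 7

Upper bound = 7


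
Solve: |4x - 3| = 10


An absolute value equation |expr| = 10 gives two cases:
Case 1: 4x - 3 = 10
  4x = 13, so x = 13/4
Case 2: 4x - 3 = -10
  4x = -7, so x = -7/4

x = -7/4, x = 13/4


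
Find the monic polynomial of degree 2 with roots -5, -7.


A monic polynomial with roots -5, -7 is:
p(x) = (x + 5)(x + 7)
After multiplying by (x + 5): x + 5
After multiplying by (x + 7): x^2 + 12x + 35

x^2 + 12x + 35


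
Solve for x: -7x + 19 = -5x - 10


Starting with: -7x + 19 = -5x - 10
Move all x terms to left: (-7 + 5)x = -10 - 19
Simplify: -2x = -29
Divide both sides by -2: x = 29/2

x = 29/2


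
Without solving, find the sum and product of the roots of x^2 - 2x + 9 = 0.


By Vieta's formulas for ax^2 + bx + c = 0:
  Sum of roots = -b/a
  Product of roots = c/a

Here a = 1, b = -2, c = 9
Sum = -(-2)/1 = 2
Product = 9/1 = 9

Sum = 2, Product = 9


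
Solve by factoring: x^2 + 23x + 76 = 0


We need two numbers that multiply to 76 and add to 23.
Those numbers are 4 and 19 (since 4 * 19 = 76 and 4 + 19 = 23).
So x^2 + 23x + 76 = (x + 4)(x + 19) = 0
Setting each factor to zero: x = -4 or x = -19

x = -19, x = -4
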